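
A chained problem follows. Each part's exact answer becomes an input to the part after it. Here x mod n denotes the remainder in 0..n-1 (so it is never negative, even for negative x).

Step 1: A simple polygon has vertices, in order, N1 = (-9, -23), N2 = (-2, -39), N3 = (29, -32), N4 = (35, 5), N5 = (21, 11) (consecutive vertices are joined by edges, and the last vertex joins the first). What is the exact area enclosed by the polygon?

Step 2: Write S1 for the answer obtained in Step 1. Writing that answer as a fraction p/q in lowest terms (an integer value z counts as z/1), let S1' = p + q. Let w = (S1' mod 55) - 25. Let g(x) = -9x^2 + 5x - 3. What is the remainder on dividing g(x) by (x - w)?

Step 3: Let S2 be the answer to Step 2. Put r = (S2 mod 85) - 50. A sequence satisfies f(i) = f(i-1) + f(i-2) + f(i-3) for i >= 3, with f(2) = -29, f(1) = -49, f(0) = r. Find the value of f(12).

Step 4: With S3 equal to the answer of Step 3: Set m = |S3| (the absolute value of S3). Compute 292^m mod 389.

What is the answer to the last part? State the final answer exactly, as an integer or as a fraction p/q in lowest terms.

193

Step 1: cross terms: (-9*-39 - -2*-23)=305, (-2*-32 - 29*-39)=1195, (29*5 - 35*-32)=1265, (35*11 - 21*5)=280, (21*-23 - -9*11)=-384; twice the area = |2661| = 2661; area = 2661/2; answer 2661/2
Step 2: S1 = 2661/2; threaded value p + q = 2663; w = -2; remainder = value at the root: -9*(-2)^2 + 5*(-2)^1 - 3 = (-36) + (-10) + (-3) = -49; answer -49
Step 3: S2 = -49; r = -14; f(3) = 1*(-29) + 1*(-49) + 1*(-14) = -92; iterating: f(3)=-92, f(4)=-170, f(5)=-291, f(6)=-553, f(7)=-1014, f(8)=-1858, f(9)=-3425, f(10)=-6297, f(11)=-11580, f(12)=-21302; answer -21302
Step 4: S3 = -21302; m = 21302; squarings mod 389: 292^1=292, 292^2=73, 292^4=272, 292^8=74, 292^16=30, 292^32=122, 292^64=102, 292^128=290, 292^256=76, 292^512=330, 292^1024=369, 292^2048=11, 292^4096=121, 292^8192=248, 292^16384=42; 292^21302 = 292^2 * 292^4 * 292^16 * 292^32 * 292^256 * 292^512 * 292^4096 * 292^16384 = 193 (mod 389); answer 193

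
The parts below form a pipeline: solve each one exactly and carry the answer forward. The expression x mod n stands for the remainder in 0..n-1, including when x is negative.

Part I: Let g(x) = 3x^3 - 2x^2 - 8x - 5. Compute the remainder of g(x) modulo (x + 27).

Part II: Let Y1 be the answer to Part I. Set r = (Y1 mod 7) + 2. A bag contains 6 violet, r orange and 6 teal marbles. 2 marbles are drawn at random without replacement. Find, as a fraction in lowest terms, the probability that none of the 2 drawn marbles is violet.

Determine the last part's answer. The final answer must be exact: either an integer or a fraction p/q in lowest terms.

Part I: remainder = value at the root: 3*(-27)^3 - 2*(-27)^2 - 8*(-27)^1 - 5 = (-59049) + (-1458) + (216) + (-5) = -60296; answer -60296
Part II: Y1 = -60296; r = 4; total draws C(16,2) = 120; favorable C(10,2) = 45; P = 3/8; answer 3/8

3/8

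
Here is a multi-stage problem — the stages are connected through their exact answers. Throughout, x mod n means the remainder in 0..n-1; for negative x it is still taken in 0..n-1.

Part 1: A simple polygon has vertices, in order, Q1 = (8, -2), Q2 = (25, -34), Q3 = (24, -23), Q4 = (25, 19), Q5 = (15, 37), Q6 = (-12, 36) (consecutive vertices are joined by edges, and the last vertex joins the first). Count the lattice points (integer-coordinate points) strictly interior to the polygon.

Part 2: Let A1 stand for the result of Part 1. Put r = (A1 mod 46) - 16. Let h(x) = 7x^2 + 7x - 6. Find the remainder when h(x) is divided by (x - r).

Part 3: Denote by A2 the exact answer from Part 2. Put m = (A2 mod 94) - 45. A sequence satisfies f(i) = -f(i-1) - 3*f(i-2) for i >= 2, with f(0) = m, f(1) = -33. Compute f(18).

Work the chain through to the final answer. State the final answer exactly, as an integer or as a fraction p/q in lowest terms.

-413157

Part 1: cross terms: (8*-34 - 25*-2)=-222, (25*-23 - 24*-34)=241, (24*19 - 25*-23)=1031, (25*37 - 15*19)=640, (15*36 - -12*37)=984, (-12*-2 - 8*36)=-264; twice the area = |2410| = 2410; area = 1205; boundary points = 1 + 1 + 1 + 2 + 1 + 2 = 8; strictly interior points = area - boundary/2 + 1 = 1202; answer 1202
Part 2: A1 = 1202; r = -10; remainder = value at the root: 7*(-10)^2 + 7*(-10)^1 - 6 = (700) + (-70) + (-6) = 624; answer 624
Part 3: A2 = 624; m = 15; f(2) = -1*(-33) - 3*(15) = -12; iterating: f(2)=-12, f(3)=111, f(4)=-75, f(5)=-258, f(6)=483, f(7)=291, f(8)=-1740, f(9)=867, f(10)=4353, f(11)=-6954, f(12)=-6105, f(13)=26967, f(14)=-8652, f(15)=-72249, f(16)=98205, f(17)=118542, f(18)=-413157; answer -413157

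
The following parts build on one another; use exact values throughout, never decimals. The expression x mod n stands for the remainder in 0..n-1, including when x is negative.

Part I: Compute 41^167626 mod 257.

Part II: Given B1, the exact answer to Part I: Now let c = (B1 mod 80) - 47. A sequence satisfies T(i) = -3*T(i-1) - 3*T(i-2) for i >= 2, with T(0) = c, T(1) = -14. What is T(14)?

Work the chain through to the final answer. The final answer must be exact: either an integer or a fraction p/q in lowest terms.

Part I: squarings mod 257: 41^1=41, 41^2=139, 41^4=46, 41^8=60, 41^16=2, 41^32=4, 41^64=16, 41^128=256, 41^256=1, 41^512=1, 41^1024=1, 41^2048=1, 41^4096=1, 41^8192=1, 41^16384=1, 41^32768=1, 41^65536=1, 41^131072=1; 41^167626 = 41^2 * 41^8 * 41^64 * 41^128 * 41^512 * 41^1024 * 41^2048 * 41^32768 * 41^131072 = 200 (mod 257); answer 200
Part II: B1 = 200; c = -7; T(2) = -3*(-14) - 3*(-7) = 63; iterating: T(2)=63, T(3)=-147, T(4)=252, T(5)=-315, T(6)=189, T(7)=378, T(8)=-1701, T(9)=3969, T(10)=-6804, T(11)=8505, T(12)=-5103, T(13)=-10206, T(14)=45927; answer 45927

45927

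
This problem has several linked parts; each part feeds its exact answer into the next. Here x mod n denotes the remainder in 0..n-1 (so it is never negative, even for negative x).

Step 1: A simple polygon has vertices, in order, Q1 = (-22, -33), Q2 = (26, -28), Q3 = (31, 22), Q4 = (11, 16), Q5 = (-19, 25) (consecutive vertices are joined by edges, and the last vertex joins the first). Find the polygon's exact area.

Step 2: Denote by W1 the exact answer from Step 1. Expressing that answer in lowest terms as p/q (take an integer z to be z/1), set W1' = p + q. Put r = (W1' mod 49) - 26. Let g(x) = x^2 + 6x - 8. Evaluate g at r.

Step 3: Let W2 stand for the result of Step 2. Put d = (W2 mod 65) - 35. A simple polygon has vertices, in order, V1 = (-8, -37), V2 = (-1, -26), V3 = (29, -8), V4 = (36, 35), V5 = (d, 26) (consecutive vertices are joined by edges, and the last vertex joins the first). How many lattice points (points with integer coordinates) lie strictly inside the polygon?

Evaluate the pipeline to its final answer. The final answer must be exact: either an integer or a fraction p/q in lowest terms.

Step 1: cross terms: (-22*-28 - 26*-33)=1474, (26*22 - 31*-28)=1440, (31*16 - 11*22)=254, (11*25 - -19*16)=579, (-19*-33 - -22*25)=1177; twice the area = |4924| = 4924; area = 2462; answer 2462
Step 2: W1 = 2462; threaded value p + q = 2463; r = -13; 1*(-13)^2 + 6*(-13)^1 - 8 = (169) + (-78) + (-8) = 83; answer 83
Step 3: W2 = 83; d = -17; cross terms: (-8*-26 - -1*-37)=171, (-1*-8 - 29*-26)=762, (29*35 - 36*-8)=1303, (36*26 - -17*35)=1531, (-17*-37 - -8*26)=837; twice the area = |4604| = 4604; area = 2302; boundary points = 1 + 6 + 1 + 1 + 9 = 18; strictly interior points = area - boundary/2 + 1 = 2294; answer 2294

2294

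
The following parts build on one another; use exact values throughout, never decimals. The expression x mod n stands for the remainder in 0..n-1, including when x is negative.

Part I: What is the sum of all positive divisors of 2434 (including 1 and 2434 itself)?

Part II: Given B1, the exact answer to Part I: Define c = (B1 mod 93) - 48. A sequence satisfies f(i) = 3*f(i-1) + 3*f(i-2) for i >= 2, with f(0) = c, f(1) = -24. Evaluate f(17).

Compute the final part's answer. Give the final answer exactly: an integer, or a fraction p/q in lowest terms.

Part I: 2434 = 2 * 1217; sigma = (1 + 2) * (1 + 1217) = 3 * 1218 = 3654; answer 3654
Part II: B1 = 3654; c = -21; f(2) = 3*(-24) + 3*(-21) = -135; iterating: f(2)=-135, f(3)=-477, f(4)=-1836, f(5)=-6939, f(6)=-26325, f(7)=-99792, f(8)=-378351, f(9)=-1434429, f(10)=-5438340, f(11)=-20618307, f(12)=-78169941, f(13)=-296364744, f(14)=-1123604055, f(15)=-4259906397, f(16)=-16150531356, f(17)=-61231313259; answer -61231313259

-61231313259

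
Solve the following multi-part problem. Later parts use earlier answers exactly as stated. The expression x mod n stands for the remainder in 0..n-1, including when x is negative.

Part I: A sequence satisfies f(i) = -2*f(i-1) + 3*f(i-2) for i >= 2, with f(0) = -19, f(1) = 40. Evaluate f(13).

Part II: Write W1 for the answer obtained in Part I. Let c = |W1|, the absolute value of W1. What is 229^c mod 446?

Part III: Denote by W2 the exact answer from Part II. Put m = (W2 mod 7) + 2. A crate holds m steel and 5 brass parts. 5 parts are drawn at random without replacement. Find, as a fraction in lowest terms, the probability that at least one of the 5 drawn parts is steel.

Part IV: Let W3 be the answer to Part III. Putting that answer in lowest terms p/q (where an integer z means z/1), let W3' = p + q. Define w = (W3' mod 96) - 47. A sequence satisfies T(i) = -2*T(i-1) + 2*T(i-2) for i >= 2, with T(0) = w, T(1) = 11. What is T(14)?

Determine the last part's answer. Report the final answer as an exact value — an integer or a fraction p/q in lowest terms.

-10645120

Part I: f(2) = -2*(40) + 3*(-19) = -137; iterating: f(2)=-137, f(3)=394, f(4)=-1199, f(5)=3580, f(6)=-10757, f(7)=32254, f(8)=-96779, f(9)=290320, f(10)=-870977, f(11)=2612914, f(12)=-7838759, f(13)=23516260; answer 23516260
Part II: W1 = 23516260; c = 23516260; squarings mod 446: 229^1=229, 229^2=259, 229^4=181, 229^8=203, 229^16=177, 229^32=109, 229^64=285, 229^128=53, 229^256=133, 229^512=295, 229^1024=55, 229^2048=349, 229^4096=43, 229^8192=65, 229^16384=211, 229^32768=367, 229^65536=443, 229^131072=9, 229^262144=81, 229^524288=317, 229^1048576=139, 229^2097152=143, 229^4194304=379, 229^8388608=29, 229^16777216=395; 229^23516260 = 229^4 * 229^32 * 229^64 * 229^1024 * 229^4096 * 229^16384 * 229^32768 * 229^131072 * 229^262144 * 229^2097152 * 229^4194304 * 229^16777216 = 199 (mod 446); answer 199
Part III: W2 = 199; m = 5; total draws C(10,5) = 252; complement C(5,5) = 1; favorable 252 - 1 = 251; P = 251/252; answer 251/252
Part IV: W3 = 251/252; threaded value p + q = 503; w = -24; T(2) = -2*(11) + 2*(-24) = -70; iterating: T(2)=-70, T(3)=162, T(4)=-464, T(5)=1252, T(6)=-3432, T(7)=9368, T(8)=-25600, T(9)=69936, T(10)=-191072, T(11)=522016, T(12)=-1426176, T(13)=3896384, T(14)=-10645120; answer -10645120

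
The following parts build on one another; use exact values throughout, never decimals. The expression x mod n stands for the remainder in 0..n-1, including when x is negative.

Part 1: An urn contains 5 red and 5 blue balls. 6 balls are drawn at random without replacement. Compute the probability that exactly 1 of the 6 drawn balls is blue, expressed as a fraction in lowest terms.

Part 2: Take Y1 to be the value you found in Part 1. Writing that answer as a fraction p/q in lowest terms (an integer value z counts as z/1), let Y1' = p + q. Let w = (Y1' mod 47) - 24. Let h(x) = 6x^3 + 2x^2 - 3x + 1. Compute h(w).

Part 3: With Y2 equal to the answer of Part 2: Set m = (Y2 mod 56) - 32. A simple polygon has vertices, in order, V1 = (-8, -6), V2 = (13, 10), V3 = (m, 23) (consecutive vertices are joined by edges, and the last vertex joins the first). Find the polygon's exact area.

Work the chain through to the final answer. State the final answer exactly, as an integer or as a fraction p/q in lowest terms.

289/2

Part 1: total draws C(10,6) = 210; favorable C(5,1)*C(5,5) = 5; P = 1/42; answer 1/42
Part 2: Y1 = 1/42; threaded value p + q = 43; w = 19; 6*(19)^3 + 2*(19)^2 - 3*(19)^1 + 1 = (41154) + (722) + (-57) + (1) = 41820; answer 41820
Part 3: Y2 = 41820; m = 12; cross terms: (-8*10 - 13*-6)=-2, (13*23 - 12*10)=179, (12*-6 - -8*23)=112; twice the area = |289| = 289; area = 289/2; answer 289/2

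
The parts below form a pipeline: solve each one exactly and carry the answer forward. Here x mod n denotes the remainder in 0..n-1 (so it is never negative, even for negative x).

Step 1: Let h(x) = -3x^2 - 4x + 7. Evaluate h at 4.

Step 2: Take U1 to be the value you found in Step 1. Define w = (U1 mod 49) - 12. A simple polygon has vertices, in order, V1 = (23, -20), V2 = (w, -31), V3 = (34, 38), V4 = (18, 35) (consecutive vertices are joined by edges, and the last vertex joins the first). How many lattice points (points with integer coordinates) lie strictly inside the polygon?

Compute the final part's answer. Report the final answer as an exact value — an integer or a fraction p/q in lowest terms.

679

Step 1: -3*(4)^2 - 4*(4)^1 + 7 = (-48) + (-16) + (7) = -57; answer -57
Step 2: U1 = -57; w = 29; cross terms: (23*-31 - 29*-20)=-133, (29*38 - 34*-31)=2156, (34*35 - 18*38)=506, (18*-20 - 23*35)=-1165; twice the area = |1364| = 1364; area = 682; boundary points = 1 + 1 + 1 + 5 = 8; strictly interior points = area - boundary/2 + 1 = 679; answer 679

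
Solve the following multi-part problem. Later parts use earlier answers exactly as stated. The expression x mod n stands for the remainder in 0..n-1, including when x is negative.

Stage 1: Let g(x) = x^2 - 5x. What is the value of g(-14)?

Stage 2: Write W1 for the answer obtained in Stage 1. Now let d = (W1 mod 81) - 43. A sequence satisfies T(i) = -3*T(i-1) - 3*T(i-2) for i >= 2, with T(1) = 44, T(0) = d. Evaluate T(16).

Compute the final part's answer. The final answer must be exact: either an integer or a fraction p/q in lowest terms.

Stage 1: 1*(-14)^2 - 5*(-14)^1 = (196) + (70) = 266; answer 266
Stage 2: W1 = 266; d = -20; T(2) = -3*(44) - 3*(-20) = -72; iterating: T(2)=-72, T(3)=84, T(4)=-36, T(5)=-144, T(6)=540, T(7)=-1188, T(8)=1944, T(9)=-2268, T(10)=972, T(11)=3888, T(12)=-14580, T(13)=32076, T(14)=-52488, T(15)=61236, T(16)=-26244; answer -26244

-26244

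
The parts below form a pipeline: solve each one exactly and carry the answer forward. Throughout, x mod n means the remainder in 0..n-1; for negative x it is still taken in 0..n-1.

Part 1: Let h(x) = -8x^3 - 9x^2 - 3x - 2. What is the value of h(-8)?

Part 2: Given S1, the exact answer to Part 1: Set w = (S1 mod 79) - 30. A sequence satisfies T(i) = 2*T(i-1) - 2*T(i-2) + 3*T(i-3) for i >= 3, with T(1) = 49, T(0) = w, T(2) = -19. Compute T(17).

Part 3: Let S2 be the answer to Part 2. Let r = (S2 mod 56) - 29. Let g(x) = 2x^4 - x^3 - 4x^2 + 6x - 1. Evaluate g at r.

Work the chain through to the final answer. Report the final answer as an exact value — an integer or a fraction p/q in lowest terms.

487

Part 1: -8*(-8)^3 - 9*(-8)^2 - 3*(-8)^1 - 2 = (4096) + (-576) + (24) + (-2) = 3542; answer 3542
Part 2: S1 = 3542; w = 36; T(3) = 2*(-19) - 2*(49) + 3*(36) = -28; iterating: T(3)=-28, T(4)=129, T(5)=257, T(6)=172, T(7)=217, T(8)=861, T(9)=1804, T(10)=2537, T(11)=4049, T(12)=8436, T(13)=16385, T(14)=28045, T(15)=48628, T(16)=90321, T(17)=167521; answer 167521
Part 3: S2 = 167521; r = -4; 2*(-4)^4 - 1*(-4)^3 - 4*(-4)^2 + 6*(-4)^1 - 1 = (512) + (64) + (-64) + (-24) + (-1) = 487; answer 487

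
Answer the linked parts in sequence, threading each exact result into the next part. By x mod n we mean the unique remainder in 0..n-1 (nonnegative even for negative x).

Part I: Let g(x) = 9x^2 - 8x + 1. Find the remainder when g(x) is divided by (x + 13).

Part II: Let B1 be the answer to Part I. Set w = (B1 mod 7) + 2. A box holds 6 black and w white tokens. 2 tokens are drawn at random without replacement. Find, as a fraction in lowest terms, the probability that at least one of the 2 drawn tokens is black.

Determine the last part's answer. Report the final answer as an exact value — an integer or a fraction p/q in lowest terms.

Part I: remainder = value at the root: 9*(-13)^2 - 8*(-13)^1 + 1 = (1521) + (104) + (1) = 1626; answer 1626
Part II: B1 = 1626; w = 4; total draws C(10,2) = 45; complement C(4,2) = 6; favorable 45 - 6 = 39; P = 13/15; answer 13/15

13/15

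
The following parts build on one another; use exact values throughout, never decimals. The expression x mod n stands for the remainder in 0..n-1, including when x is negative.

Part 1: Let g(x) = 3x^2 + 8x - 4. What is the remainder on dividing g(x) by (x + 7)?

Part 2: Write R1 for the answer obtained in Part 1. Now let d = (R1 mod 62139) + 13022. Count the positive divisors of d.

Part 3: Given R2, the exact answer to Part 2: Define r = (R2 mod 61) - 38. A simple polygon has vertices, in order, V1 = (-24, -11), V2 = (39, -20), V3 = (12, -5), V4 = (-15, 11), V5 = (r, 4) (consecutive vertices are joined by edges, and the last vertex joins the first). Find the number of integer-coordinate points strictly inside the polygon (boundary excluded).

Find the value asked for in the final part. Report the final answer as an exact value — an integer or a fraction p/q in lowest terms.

909

Part 1: remainder = value at the root: 3*(-7)^2 + 8*(-7)^1 - 4 = (147) + (-56) + (-4) = 87; answer 87
Part 2: R1 = 87; d = 13109; 13109 is prime, so its only divisors are 1 and 13109; count = 2; answer 2
Part 3: R2 = 2; r = -36; cross terms: (-24*-20 - 39*-11)=909, (39*-5 - 12*-20)=45, (12*11 - -15*-5)=57, (-15*4 - -36*11)=336, (-36*-11 - -24*4)=492; twice the area = |1839| = 1839; area = 1839/2; boundary points = 9 + 3 + 1 + 7 + 3 = 23; strictly interior points = area - boundary/2 + 1 = 909; answer 909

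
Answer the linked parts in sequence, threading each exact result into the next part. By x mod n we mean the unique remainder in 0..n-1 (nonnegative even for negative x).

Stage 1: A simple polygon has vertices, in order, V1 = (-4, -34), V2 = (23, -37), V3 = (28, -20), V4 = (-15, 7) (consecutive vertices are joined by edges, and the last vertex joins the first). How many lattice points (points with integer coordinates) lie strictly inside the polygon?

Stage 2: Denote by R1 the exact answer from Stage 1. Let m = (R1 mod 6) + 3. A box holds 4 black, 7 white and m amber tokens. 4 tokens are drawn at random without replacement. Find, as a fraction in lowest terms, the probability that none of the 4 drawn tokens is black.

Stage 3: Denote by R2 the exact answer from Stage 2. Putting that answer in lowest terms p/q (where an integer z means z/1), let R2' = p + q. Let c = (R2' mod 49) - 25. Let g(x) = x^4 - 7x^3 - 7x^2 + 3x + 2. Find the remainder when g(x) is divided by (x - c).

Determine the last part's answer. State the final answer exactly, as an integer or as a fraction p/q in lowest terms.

Stage 1: cross terms: (-4*-37 - 23*-34)=930, (23*-20 - 28*-37)=576, (28*7 - -15*-20)=-104, (-15*-34 - -4*7)=538; twice the area = |1940| = 1940; area = 970; boundary points = 3 + 1 + 1 + 1 = 6; strictly interior points = area - boundary/2 + 1 = 968; answer 968
Stage 2: R1 = 968; m = 5; total draws C(16,4) = 1820; favorable C(12,4) = 495; P = 99/364; answer 99/364
Stage 3: R2 = 99/364; threaded value p + q = 463; c = -3; remainder = value at the root: 1*(-3)^4 - 7*(-3)^3 - 7*(-3)^2 + 3*(-3)^1 + 2 = (81) + (189) + (-63) + (-9) + (2) = 200; answer 200

200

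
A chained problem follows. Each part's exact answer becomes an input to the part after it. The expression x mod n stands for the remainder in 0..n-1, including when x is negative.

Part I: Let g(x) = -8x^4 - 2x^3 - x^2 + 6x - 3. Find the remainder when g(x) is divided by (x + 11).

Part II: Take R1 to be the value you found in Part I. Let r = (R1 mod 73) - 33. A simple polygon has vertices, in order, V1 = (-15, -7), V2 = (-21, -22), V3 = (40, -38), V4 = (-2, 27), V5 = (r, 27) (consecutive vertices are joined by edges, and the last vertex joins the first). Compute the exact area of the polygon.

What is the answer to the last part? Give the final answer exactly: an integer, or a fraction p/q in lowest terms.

1710

Part I: remainder = value at the root: -8*(-11)^4 - 2*(-11)^3 - 1*(-11)^2 + 6*(-11)^1 - 3 = (-117128) + (2662) + (-121) + (-66) + (-3) = -114656; answer -114656
Part II: R1 = -114656; r = -6; cross terms: (-15*-22 - -21*-7)=183, (-21*-38 - 40*-22)=1678, (40*27 - -2*-38)=1004, (-2*27 - -6*27)=108, (-6*-7 - -15*27)=447; twice the area = |3420| = 3420; area = 1710; answer 1710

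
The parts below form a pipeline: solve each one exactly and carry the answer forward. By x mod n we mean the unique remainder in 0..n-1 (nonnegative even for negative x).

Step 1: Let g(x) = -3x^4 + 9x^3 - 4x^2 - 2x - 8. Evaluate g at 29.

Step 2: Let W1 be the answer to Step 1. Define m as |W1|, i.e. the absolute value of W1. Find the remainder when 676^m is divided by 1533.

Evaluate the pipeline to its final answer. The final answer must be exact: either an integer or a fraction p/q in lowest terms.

Step 1: -3*(29)^4 + 9*(29)^3 - 4*(29)^2 - 2*(29)^1 - 8 = (-2121843) + (219501) + (-3364) + (-58) + (-8) = -1905772; answer -1905772
Step 2: W1 = -1905772; m = 1905772; squarings mod 1533: 676^1=676, 676^2=142, 676^4=235, 676^8=37, 676^16=1369, 676^32=835, 676^64=1243, 676^128=1318, 676^256=235, 676^512=37, 676^1024=1369, 676^2048=835, 676^4096=1243, 676^8192=1318, 676^16384=235, 676^32768=37, 676^65536=1369, 676^131072=835, 676^262144=1243, 676^524288=1318, 676^1048576=235; 676^1905772 = 676^4 * 676^8 * 676^32 * 676^64 * 676^1024 * 676^4096 * 676^65536 * 676^262144 * 676^524288 * 676^1048576 = 235 (mod 1533); answer 235

235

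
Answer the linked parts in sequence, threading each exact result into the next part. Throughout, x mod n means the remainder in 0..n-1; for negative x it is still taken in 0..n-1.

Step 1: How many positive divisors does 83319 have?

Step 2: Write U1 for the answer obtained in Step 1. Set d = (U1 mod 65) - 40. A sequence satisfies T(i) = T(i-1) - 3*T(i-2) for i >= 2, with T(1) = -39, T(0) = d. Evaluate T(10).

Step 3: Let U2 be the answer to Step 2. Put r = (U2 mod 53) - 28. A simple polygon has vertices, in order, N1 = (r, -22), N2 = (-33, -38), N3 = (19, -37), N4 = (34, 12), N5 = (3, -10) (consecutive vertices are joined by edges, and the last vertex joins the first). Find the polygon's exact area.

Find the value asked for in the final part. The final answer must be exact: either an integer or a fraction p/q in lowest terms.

2457/2

Step 1: 83319 = 3 * 27773; number of divisors = (1+1) * (1+1) = 4; answer 4
Step 2: U1 = 4; d = -36; T(2) = 1*(-39) - 3*(-36) = 69; iterating: T(2)=69, T(3)=186, T(4)=-21, T(5)=-579, T(6)=-516, T(7)=1221, T(8)=2769, T(9)=-894, T(10)=-9201; answer -9201
Step 3: U2 = -9201; r = -7; cross terms: (-7*-38 - -33*-22)=-460, (-33*-37 - 19*-38)=1943, (19*12 - 34*-37)=1486, (34*-10 - 3*12)=-376, (3*-22 - -7*-10)=-136; twice the area = |2457| = 2457; area = 2457/2; answer 2457/2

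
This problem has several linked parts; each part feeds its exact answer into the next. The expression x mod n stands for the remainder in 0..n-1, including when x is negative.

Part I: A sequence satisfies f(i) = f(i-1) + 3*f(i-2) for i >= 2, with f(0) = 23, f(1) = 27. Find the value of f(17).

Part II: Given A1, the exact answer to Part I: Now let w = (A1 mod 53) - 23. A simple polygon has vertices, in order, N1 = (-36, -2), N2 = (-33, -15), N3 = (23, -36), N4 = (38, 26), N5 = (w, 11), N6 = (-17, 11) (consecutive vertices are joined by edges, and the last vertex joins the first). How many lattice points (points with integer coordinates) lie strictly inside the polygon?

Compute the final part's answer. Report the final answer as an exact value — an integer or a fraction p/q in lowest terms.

2330

Part I: f(2) = 1*(27) + 3*(23) = 96; iterating: f(2)=96, f(3)=177, f(4)=465, f(5)=996, f(6)=2391, f(7)=5379, f(8)=12552, f(9)=28689, f(10)=66345, f(11)=152412, f(12)=351447, f(13)=808683, f(14)=1863024, f(15)=4289073, f(16)=9878145, f(17)=22745364; answer 22745364
Part II: A1 = 22745364; w = 20; cross terms: (-36*-15 - -33*-2)=474, (-33*-36 - 23*-15)=1533, (23*26 - 38*-36)=1966, (38*11 - 20*26)=-102, (20*11 - -17*11)=407, (-17*-2 - -36*11)=430; twice the area = |4708| = 4708; area = 2354; boundary points = 1 + 7 + 1 + 3 + 37 + 1 = 50; strictly interior points = area - boundary/2 + 1 = 2330; answer 2330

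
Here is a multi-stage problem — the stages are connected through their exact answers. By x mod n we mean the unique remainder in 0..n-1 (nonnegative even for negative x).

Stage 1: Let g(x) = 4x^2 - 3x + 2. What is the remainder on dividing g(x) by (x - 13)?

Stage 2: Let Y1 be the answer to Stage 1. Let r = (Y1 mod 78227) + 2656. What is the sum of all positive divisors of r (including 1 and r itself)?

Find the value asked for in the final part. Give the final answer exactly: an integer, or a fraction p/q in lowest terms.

Stage 1: remainder = value at the root: 4*(13)^2 - 3*(13)^1 + 2 = (676) + (-39) + (2) = 639; answer 639
Stage 2: Y1 = 639; r = 3295; 3295 = 5 * 659; sigma = (1 + 5) * (1 + 659) = 6 * 660 = 3960; answer 3960

3960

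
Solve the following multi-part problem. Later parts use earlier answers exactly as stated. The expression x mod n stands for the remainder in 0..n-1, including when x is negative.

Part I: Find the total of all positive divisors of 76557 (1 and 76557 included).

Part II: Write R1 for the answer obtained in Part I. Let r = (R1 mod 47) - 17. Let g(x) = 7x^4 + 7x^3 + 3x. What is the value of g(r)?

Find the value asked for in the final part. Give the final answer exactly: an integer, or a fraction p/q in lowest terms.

Part I: 76557 = 3 * 13^2 * 151; sigma = (1 + 3) * (1 + 13 + 169) * (1 + 151) = 4 * 183 * 152 = 111264; answer 111264
Part II: R1 = 111264; r = -2; 7*(-2)^4 + 7*(-2)^3 + 3*(-2)^1 = (112) + (-56) + (-6) = 50; answer 50

50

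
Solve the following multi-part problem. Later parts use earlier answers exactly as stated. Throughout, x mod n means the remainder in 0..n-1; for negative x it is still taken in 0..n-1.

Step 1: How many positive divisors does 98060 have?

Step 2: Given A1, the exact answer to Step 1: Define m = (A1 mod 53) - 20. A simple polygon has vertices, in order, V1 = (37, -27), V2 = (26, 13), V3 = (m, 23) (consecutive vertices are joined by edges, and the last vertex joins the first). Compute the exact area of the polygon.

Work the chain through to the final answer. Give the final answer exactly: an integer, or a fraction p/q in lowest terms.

Step 1: 98060 = 2^2 * 5 * 4903; number of divisors = (2+1) * (1+1) * (1+1) = 12; answer 12
Step 2: A1 = 12; m = -8; cross terms: (37*13 - 26*-27)=1183, (26*23 - -8*13)=702, (-8*-27 - 37*23)=-635; twice the area = |1250| = 1250; area = 625; answer 625

625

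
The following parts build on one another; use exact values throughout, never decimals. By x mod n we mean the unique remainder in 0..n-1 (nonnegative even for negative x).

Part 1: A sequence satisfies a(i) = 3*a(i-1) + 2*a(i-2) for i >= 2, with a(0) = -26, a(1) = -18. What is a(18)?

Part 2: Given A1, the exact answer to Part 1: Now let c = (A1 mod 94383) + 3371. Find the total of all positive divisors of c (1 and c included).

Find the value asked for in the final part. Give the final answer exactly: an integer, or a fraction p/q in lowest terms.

57492

Part 1: a(2) = 3*(-18) + 2*(-26) = -106; iterating: a(2)=-106, a(3)=-354, a(4)=-1274, a(5)=-4530, a(6)=-16138, a(7)=-57474, a(8)=-204698, a(9)=-729042, a(10)=-2596522, a(11)=-9247650, a(12)=-32935994, a(13)=-117303282, a(14)=-417781834, a(15)=-1487952066, a(16)=-5299419866, a(17)=-18874163730, a(18)=-67221330922; answer -67221330922
Part 2: A1 = -67221330922; c = 38326; 38326 = 2 * 19163; sigma = (1 + 2) * (1 + 19163) = 3 * 19164 = 57492; answer 57492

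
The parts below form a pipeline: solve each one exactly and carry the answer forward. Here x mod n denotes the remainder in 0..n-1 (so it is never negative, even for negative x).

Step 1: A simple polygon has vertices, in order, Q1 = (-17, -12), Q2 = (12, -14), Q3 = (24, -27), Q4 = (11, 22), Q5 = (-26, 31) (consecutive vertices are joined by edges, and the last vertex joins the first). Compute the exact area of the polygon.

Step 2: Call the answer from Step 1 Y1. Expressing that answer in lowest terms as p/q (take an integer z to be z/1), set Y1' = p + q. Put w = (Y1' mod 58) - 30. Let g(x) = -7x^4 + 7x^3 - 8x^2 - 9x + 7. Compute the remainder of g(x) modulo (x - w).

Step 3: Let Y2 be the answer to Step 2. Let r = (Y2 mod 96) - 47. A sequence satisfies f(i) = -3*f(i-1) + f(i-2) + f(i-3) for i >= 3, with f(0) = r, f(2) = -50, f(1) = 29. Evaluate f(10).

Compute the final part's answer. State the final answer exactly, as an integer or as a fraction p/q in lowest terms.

-532474

Step 1: cross terms: (-17*-14 - 12*-12)=382, (12*-27 - 24*-14)=12, (24*22 - 11*-27)=825, (11*31 - -26*22)=913, (-26*-12 - -17*31)=839; twice the area = |2971| = 2971; area = 2971/2; answer 2971/2
Step 2: Y1 = 2971/2; threaded value p + q = 2973; w = -15; remainder = value at the root: -7*(-15)^4 + 7*(-15)^3 - 8*(-15)^2 - 9*(-15)^1 + 7 = (-354375) + (-23625) + (-1800) + (135) + (7) = -379658; answer -379658
Step 3: Y2 = -379658; r = -25; f(3) = -3*(-50) + 1*(29) + 1*(-25) = 154; iterating: f(3)=154, f(4)=-483, f(5)=1553, f(6)=-4988, f(7)=16034, f(8)=-51537, f(9)=165657, f(10)=-532474; answer -532474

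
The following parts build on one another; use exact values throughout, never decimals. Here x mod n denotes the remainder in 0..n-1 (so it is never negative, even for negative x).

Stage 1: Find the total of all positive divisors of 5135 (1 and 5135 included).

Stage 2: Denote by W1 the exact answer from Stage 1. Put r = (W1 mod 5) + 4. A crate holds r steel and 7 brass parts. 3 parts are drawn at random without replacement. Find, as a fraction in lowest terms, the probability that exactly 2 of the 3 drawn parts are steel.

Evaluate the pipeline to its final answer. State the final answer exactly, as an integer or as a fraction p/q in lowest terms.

Stage 1: 5135 = 5 * 13 * 79; sigma = (1 + 5) * (1 + 13) * (1 + 79) = 6 * 14 * 80 = 6720; answer 6720
Stage 2: W1 = 6720; r = 4; total draws C(11,3) = 165; favorable C(4,2)*C(7,1) = 42; P = 14/55; answer 14/55

14/55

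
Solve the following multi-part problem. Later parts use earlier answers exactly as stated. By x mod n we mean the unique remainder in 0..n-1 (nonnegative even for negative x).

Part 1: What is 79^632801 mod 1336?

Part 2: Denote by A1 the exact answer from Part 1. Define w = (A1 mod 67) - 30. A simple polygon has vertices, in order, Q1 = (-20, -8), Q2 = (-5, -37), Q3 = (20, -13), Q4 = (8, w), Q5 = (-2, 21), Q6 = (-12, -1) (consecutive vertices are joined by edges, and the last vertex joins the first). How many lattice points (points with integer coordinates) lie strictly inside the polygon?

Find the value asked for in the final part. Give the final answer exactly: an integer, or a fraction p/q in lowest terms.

1162

Part 1: squarings mod 1336: 79^1=79, 79^2=897, 79^4=337, 79^8=9, 79^16=81, 79^32=1217, 79^64=801, 79^128=321, 79^256=169, 79^512=505, 79^1024=1185, 79^2048=89, 79^4096=1241, 79^8192=1009, 79^16384=49, 79^32768=1065, 79^65536=1297, 79^131072=185, 79^262144=825, 79^524288=601; 79^632801 = 79^1 * 79^32 * 79^64 * 79^128 * 79^256 * 79^512 * 79^1024 * 79^8192 * 79^32768 * 79^65536 * 79^524288 = 711 (mod 1336); answer 711
Part 2: A1 = 711; w = 11; cross terms: (-20*-37 - -5*-8)=700, (-5*-13 - 20*-37)=805, (20*11 - 8*-13)=324, (8*21 - -2*11)=190, (-2*-1 - -12*21)=254, (-12*-8 - -20*-1)=76; twice the area = |2349| = 2349; area = 2349/2; boundary points = 1 + 1 + 12 + 10 + 2 + 1 = 27; strictly interior points = area - boundary/2 + 1 = 1162; answer 1162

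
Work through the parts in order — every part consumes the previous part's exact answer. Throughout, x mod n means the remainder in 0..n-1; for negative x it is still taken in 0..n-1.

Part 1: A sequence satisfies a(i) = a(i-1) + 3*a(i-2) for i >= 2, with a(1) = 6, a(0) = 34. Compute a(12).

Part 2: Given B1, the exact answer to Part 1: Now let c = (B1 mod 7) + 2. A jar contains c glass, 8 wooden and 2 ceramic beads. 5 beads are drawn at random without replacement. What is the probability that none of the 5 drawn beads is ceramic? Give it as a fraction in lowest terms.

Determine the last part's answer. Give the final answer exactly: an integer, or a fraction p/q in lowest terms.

Part 1: a(2) = 1*(6) + 3*(34) = 108; iterating: a(2)=108, a(3)=126, a(4)=450, a(5)=828, a(6)=2178, a(7)=4662, a(8)=11196, a(9)=25182, a(10)=58770, a(11)=134316, a(12)=310626; answer 310626
Part 2: B1 = 310626; c = 3; total draws C(13,5) = 1287; favorable C(11,5) = 462; P = 14/39; answer 14/39

14/39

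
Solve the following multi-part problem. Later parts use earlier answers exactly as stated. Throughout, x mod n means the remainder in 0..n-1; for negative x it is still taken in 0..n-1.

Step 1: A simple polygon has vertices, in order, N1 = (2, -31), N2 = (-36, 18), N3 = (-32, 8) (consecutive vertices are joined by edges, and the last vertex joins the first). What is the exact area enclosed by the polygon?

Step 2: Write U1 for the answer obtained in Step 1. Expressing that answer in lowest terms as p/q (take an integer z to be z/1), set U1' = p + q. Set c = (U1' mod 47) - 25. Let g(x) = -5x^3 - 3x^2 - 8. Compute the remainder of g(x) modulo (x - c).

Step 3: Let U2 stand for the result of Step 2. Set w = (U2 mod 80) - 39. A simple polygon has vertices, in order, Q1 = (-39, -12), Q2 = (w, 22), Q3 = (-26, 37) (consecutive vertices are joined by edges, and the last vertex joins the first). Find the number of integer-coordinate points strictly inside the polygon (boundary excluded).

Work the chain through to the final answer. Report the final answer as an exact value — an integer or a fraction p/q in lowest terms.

856

Step 1: cross terms: (2*18 - -36*-31)=-1080, (-36*8 - -32*18)=288, (-32*-31 - 2*8)=976; twice the area = |184| = 184; area = 92; answer 92
Step 2: U1 = 92; threaded value p + q = 93; c = 21; remainder = value at the root: -5*(21)^3 - 3*(21)^2 - 8 = (-46305) + (-1323) + (-8) = -47636; answer -47636
Step 3: U2 = -47636; w = 5; cross terms: (-39*22 - 5*-12)=-798, (5*37 - -26*22)=757, (-26*-12 - -39*37)=1755; twice the area = |1714| = 1714; area = 857; boundary points = 2 + 1 + 1 = 4; strictly interior points = area - boundary/2 + 1 = 856; answer 856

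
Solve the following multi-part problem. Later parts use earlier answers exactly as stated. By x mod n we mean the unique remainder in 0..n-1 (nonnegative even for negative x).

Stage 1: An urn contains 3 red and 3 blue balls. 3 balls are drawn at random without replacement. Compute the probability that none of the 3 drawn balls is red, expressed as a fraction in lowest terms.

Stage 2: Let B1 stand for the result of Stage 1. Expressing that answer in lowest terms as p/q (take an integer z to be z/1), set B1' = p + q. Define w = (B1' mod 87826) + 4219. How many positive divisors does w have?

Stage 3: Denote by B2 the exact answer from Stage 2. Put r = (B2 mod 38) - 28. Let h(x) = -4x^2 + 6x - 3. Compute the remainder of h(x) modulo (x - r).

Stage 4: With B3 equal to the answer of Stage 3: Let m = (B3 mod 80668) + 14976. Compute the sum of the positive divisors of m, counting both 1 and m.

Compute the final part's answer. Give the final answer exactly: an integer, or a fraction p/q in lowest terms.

Stage 1: total draws C(6,3) = 20; favorable C(3,3) = 1; P = 1/20; answer 1/20
Stage 2: B1 = 1/20; threaded value p + q = 21; w = 4240; 4240 = 2^4 * 5 * 53; number of divisors = (4+1) * (1+1) * (1+1) = 20; answer 20
Stage 3: B2 = 20; r = -8; remainder = value at the root: -4*(-8)^2 + 6*(-8)^1 - 3 = (-256) + (-48) + (-3) = -307; answer -307
Stage 4: B3 = -307; m = 95337; 95337 = 3^4 * 11 * 107; sigma = (1 + 3 + 9 + 27 + 81) * (1 + 11) * (1 + 107) = 121 * 12 * 108 = 156816; answer 156816

156816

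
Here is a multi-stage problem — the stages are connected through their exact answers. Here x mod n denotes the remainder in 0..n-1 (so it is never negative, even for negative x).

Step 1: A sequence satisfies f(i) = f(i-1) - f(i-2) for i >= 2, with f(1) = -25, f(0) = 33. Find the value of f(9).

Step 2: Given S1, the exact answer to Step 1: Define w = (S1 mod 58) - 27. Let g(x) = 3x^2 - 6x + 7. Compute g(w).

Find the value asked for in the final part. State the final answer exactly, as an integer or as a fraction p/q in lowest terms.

31

Step 1: f(2) = 1*(-25) - 1*(33) = -58; iterating: f(2)=-58, f(3)=-33, f(4)=25, f(5)=58, f(6)=33, f(7)=-25, f(8)=-58, f(9)=-33; answer -33
Step 2: S1 = -33; w = -2; 3*(-2)^2 - 6*(-2)^1 + 7 = (12) + (12) + (7) = 31; answer 31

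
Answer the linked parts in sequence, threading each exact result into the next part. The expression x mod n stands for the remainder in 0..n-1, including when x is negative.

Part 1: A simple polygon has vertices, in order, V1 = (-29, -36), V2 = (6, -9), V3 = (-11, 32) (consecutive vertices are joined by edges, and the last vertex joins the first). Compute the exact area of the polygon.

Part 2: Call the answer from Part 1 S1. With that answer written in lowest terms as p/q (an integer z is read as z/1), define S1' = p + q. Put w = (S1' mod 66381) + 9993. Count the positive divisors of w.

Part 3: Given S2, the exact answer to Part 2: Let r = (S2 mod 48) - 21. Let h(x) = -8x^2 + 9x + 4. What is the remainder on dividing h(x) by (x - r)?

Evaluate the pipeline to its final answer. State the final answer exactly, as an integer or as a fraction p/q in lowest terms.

Part 1: cross terms: (-29*-9 - 6*-36)=477, (6*32 - -11*-9)=93, (-11*-36 - -29*32)=1324; twice the area = |1894| = 1894; area = 947; answer 947
Part 2: S1 = 947; threaded value p + q = 948; w = 10941; 10941 = 3 * 7 * 521; number of divisors = (1+1) * (1+1) * (1+1) = 8; answer 8
Part 3: S2 = 8; r = -13; remainder = value at the root: -8*(-13)^2 + 9*(-13)^1 + 4 = (-1352) + (-117) + (4) = -1465; answer -1465

-1465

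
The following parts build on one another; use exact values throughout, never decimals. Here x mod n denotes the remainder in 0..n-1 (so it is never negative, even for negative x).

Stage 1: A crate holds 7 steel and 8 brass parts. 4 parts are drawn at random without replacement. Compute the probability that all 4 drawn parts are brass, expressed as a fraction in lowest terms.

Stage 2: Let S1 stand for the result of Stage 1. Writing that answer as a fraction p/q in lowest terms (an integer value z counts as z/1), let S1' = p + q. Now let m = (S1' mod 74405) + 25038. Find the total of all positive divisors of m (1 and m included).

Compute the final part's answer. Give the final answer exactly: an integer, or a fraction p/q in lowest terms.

Stage 1: total draws C(15,4) = 1365; favorable C(8,4) = 70; P = 2/39; answer 2/39
Stage 2: S1 = 2/39; threaded value p + q = 41; m = 25079; 25079 = 31 * 809; sigma = (1 + 31) * (1 + 809) = 32 * 810 = 25920; answer 25920

25920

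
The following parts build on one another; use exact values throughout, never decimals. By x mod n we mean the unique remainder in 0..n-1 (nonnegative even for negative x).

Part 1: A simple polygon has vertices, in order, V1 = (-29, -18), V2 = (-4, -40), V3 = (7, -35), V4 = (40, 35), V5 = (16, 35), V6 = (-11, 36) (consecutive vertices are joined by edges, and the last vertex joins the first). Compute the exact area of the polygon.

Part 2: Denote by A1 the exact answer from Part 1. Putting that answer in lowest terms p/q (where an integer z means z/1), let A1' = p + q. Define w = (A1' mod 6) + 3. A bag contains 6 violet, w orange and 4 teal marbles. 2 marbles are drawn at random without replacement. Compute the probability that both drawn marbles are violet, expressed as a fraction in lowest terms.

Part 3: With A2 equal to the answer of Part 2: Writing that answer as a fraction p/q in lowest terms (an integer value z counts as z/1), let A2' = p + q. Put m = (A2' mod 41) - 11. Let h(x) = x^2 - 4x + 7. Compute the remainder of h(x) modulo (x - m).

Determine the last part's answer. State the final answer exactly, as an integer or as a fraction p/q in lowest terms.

Part 1: cross terms: (-29*-40 - -4*-18)=1088, (-4*-35 - 7*-40)=420, (7*35 - 40*-35)=1645, (40*35 - 16*35)=840, (16*36 - -11*35)=961, (-11*-18 - -29*36)=1242; twice the area = |6196| = 6196; area = 3098; answer 3098
Part 2: A1 = 3098; threaded value p + q = 3099; w = 6; total draws C(16,2) = 120; favorable C(6,2) = 15; P = 1/8; answer 1/8
Part 3: A2 = 1/8; threaded value p + q = 9; m = -2; remainder = value at the root: 1*(-2)^2 - 4*(-2)^1 + 7 = (4) + (8) + (7) = 19; answer 19

19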